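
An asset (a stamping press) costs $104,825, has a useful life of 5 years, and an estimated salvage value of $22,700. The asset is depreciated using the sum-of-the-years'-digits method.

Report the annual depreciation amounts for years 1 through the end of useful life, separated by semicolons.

$27,375; $21,900; $16,425; $10,950; $5,475

Depreciable base = $104,825 − $22,700 = $82,125.
Sum of the years' digits = 5+4+3+2+1 = 15.
Year 1: $82,125 × 5/15 = $27,375. Book value $77,450.
Year 2: $82,125 × 4/15 = $21,900. Book value $55,550.
Year 3: $82,125 × 3/15 = $16,425. Book value $39,125.
Year 4: $82,125 × 2/15 = $10,950. Book value $28,175.
Year 5: $82,125 × 1/15 = $5,475. Book value $22,700.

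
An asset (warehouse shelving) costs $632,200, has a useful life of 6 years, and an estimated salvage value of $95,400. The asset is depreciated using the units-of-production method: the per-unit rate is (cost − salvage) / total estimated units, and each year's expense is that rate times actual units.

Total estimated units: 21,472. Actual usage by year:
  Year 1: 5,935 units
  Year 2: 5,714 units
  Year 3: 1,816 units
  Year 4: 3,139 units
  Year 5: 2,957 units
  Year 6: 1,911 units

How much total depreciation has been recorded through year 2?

$291,225

Depreciable base = $632,200 − $95,400 = $536,800.
Rate = $536,800 / 21,472 units = $25 per unit.
Year 1: 5,935 × $25 = $148,375. Book value $483,825.
Year 2: 5,714 × $25 = $142,850. Book value $340,975.
Accumulated through year 2 = $632,200 − $340,975 = $291,225.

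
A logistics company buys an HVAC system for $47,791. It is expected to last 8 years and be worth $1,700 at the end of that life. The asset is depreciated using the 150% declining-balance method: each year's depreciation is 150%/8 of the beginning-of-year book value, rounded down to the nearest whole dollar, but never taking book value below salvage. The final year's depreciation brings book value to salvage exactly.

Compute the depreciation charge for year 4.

$4,806

Depreciable base = $47,791 − $1,700 = $46,091.
Year 1: ⌊$47,791 × 150%/8⌋ = $8,960. Book value $38,831.
Year 2: ⌊$38,831 × 150%/8⌋ = $7,280. Book value $31,551.
Year 3: ⌊$31,551 × 150%/8⌋ = $5,915. Book value $25,636.
Year 4: ⌊$25,636 × 150%/8⌋ = $4,806. Book value $20,830.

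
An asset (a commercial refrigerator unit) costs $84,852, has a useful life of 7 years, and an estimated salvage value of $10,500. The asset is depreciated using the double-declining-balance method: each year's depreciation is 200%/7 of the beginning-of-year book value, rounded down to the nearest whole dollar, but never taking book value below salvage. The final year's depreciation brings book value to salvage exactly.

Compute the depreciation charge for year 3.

Depreciable base = $84,852 − $10,500 = $74,352.
Year 1: ⌊$84,852 × 200%/7⌋ = $24,243. Book value $60,609.
Year 2: ⌊$60,609 × 200%/7⌋ = $17,316. Book value $43,293.
Year 3: ⌊$43,293 × 200%/7⌋ = $12,369. Book value $30,924.

$12,369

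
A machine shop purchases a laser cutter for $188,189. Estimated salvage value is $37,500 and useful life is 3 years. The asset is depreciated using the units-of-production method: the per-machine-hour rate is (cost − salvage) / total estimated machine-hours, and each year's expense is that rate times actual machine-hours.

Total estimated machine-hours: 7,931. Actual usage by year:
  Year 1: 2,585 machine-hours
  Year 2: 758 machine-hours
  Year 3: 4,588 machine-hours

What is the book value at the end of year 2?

Depreciable base = $188,189 − $37,500 = $150,689.
Rate = $150,689 / 7,931 machine-hours = $19 per machine-hour.
Year 1: 2,585 × $19 = $49,115. Book value $139,074.
Year 2: 758 × $19 = $14,402. Book value $124,672.

$124,672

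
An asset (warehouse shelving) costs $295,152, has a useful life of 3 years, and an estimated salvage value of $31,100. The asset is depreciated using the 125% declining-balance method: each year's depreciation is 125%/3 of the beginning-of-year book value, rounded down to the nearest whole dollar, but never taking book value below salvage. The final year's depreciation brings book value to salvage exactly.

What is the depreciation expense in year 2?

Depreciable base = $295,152 − $31,100 = $264,052.
Year 1: ⌊$295,152 × 125%/3⌋ = $122,980. Book value $172,172.
Year 2: ⌊$172,172 × 125%/3⌋ = $71,738. Book value $100,434.

$71,738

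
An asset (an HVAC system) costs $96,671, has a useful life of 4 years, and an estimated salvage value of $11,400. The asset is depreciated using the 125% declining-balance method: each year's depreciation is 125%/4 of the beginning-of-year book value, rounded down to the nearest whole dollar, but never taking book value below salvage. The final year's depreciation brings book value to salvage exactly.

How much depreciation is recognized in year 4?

$20,014

Depreciable base = $96,671 − $11,400 = $85,271.
Year 1: ⌊$96,671 × 125%/4⌋ = $30,209. Book value $66,462.
Year 2: ⌊$66,462 × 125%/4⌋ = $20,769. Book value $45,693.
Year 3: ⌊$45,693 × 125%/4⌋ = $14,279. Book value $31,414.
Year 4 (final): $31,414 − $11,400 = $20,014. Book value $11,400.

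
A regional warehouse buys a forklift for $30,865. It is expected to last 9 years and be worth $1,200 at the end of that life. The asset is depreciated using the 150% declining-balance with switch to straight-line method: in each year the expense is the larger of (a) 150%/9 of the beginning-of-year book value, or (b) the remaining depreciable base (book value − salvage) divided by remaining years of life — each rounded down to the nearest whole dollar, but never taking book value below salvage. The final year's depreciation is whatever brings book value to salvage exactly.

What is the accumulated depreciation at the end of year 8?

$26,927

Depreciable base = $30,865 − $1,200 = $29,665.
Year 1: DB = ⌊$30,865 × 150%/9⌋ = $5,144; SL = ⌊$29,665/9⌋ = $3,296 → take DB $5,144. Book value $25,721.
Year 2: DB = ⌊$25,721 × 150%/9⌋ = $4,286; SL = ⌊$24,521/8⌋ = $3,065 → take DB $4,286. Book value $21,435.
Year 3: DB = ⌊$21,435 × 150%/9⌋ = $3,572; SL = ⌊$20,235/7⌋ = $2,890 → take DB $3,572. Book value $17,863.
Year 4: DB = ⌊$17,863 × 150%/9⌋ = $2,977; SL = ⌊$16,663/6⌋ = $2,777 → take DB $2,977. Book value $14,886.
Year 5: DB = ⌊$14,886 × 150%/9⌋ = $2,481; SL = ⌊$13,686/5⌋ = $2,737 → take SL $2,737. Book value $12,149.
Year 6: DB = ⌊$12,149 × 150%/9⌋ = $2,024; SL = ⌊$10,949/4⌋ = $2,737 → take SL $2,737. Book value $9,412.
Year 7: DB = ⌊$9,412 × 150%/9⌋ = $1,568; SL = ⌊$8,212/3⌋ = $2,737 → take SL $2,737. Book value $6,675.
Year 8: DB = ⌊$6,675 × 150%/9⌋ = $1,112; SL = ⌊$5,475/2⌋ = $2,737 → take SL $2,737. Book value $3,938.
Accumulated through year 8 = $30,865 − $3,938 = $26,927.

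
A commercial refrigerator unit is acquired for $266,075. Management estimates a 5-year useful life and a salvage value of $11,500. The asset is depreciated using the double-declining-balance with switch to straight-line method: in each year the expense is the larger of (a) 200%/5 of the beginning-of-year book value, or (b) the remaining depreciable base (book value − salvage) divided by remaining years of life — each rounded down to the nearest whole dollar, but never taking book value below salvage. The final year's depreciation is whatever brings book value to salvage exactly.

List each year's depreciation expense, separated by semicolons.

$106,430; $63,858; $38,314; $22,989; $22,984

Depreciable base = $266,075 − $11,500 = $254,575.
Year 1: DB = ⌊$266,075 × 200%/5⌋ = $106,430; SL = ⌊$254,575/5⌋ = $50,915 → take DB $106,430. Book value $159,645.
Year 2: DB = ⌊$159,645 × 200%/5⌋ = $63,858; SL = ⌊$148,145/4⌋ = $37,036 → take DB $63,858. Book value $95,787.
Year 3: DB = ⌊$95,787 × 200%/5⌋ = $38,314; SL = ⌊$84,287/3⌋ = $28,095 → take DB $38,314. Book value $57,473.
Year 4: DB = ⌊$57,473 × 200%/5⌋ = $22,989; SL = ⌊$45,973/2⌋ = $22,986 → take DB $22,989. Book value $34,484.
Year 5 (final): $34,484 − $11,500 = $22,984. Book value $11,500.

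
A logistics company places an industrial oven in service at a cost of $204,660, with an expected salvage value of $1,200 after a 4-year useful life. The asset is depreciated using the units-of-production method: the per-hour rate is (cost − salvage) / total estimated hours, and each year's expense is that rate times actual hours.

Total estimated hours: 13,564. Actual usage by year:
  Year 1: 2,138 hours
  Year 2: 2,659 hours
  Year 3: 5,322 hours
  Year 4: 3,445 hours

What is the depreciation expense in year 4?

Depreciable base = $204,660 − $1,200 = $203,460.
Rate = $203,460 / 13,564 hours = $15 per hour.
Year 1: 2,138 × $15 = $32,070. Book value $172,590.
Year 2: 2,659 × $15 = $39,885. Book value $132,705.
Year 3: 5,322 × $15 = $79,830. Book value $52,875.
Year 4: 3,445 × $15 = $51,675. Book value $1,200.

$51,675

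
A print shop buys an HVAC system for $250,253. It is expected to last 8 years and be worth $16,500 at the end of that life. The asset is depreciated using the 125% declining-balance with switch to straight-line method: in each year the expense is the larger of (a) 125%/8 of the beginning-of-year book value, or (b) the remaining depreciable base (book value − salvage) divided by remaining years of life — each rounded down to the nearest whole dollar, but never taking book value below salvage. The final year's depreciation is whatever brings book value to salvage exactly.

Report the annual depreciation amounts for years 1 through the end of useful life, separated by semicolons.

$39,102; $32,992; $27,837; $26,764; $26,764; $26,764; $26,765; $26,765

Depreciable base = $250,253 − $16,500 = $233,753.
Year 1: DB = ⌊$250,253 × 125%/8⌋ = $39,102; SL = ⌊$233,753/8⌋ = $29,219 → take DB $39,102. Book value $211,151.
Year 2: DB = ⌊$211,151 × 125%/8⌋ = $32,992; SL = ⌊$194,651/7⌋ = $27,807 → take DB $32,992. Book value $178,159.
Year 3: DB = ⌊$178,159 × 125%/8⌋ = $27,837; SL = ⌊$161,659/6⌋ = $26,943 → take DB $27,837. Book value $150,322.
Year 4: DB = ⌊$150,322 × 125%/8⌋ = $23,487; SL = ⌊$133,822/5⌋ = $26,764 → take SL $26,764. Book value $123,558.
Year 5: DB = ⌊$123,558 × 125%/8⌋ = $19,305; SL = ⌊$107,058/4⌋ = $26,764 → take SL $26,764. Book value $96,794.
Year 6: DB = ⌊$96,794 × 125%/8⌋ = $15,124; SL = ⌊$80,294/3⌋ = $26,764 → take SL $26,764. Book value $70,030.
Year 7: DB = ⌊$70,030 × 125%/8⌋ = $10,942; SL = ⌊$53,530/2⌋ = $26,765 → take SL $26,765. Book value $43,265.
Year 8 (final): $43,265 − $16,500 = $26,765. Book value $16,500.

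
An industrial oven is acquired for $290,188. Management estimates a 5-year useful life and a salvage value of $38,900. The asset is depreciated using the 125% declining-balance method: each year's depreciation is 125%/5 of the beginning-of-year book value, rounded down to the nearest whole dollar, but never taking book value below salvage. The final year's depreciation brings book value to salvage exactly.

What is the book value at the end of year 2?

Depreciable base = $290,188 − $38,900 = $251,288.
Year 1: ⌊$290,188 × 125%/5⌋ = $72,547. Book value $217,641.
Year 2: ⌊$217,641 × 125%/5⌋ = $54,410. Book value $163,231.

$163,231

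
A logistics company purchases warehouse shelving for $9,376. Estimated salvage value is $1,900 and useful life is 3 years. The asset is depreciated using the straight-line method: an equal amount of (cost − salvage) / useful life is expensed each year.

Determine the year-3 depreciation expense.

Depreciable base = $9,376 − $1,900 = $7,476.
Annual expense = $7,476 / 3 = $2,492.

$2,492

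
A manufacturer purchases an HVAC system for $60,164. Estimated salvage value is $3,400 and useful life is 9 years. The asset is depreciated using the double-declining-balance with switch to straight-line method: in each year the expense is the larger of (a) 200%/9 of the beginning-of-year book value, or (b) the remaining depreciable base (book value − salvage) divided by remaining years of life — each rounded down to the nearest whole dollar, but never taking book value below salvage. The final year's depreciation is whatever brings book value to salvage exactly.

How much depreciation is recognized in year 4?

Depreciable base = $60,164 − $3,400 = $56,764.
Year 1: DB = ⌊$60,164 × 200%/9⌋ = $13,369; SL = ⌊$56,764/9⌋ = $6,307 → take DB $13,369. Book value $46,795.
Year 2: DB = ⌊$46,795 × 200%/9⌋ = $10,398; SL = ⌊$43,395/8⌋ = $5,424 → take DB $10,398. Book value $36,397.
Year 3: DB = ⌊$36,397 × 200%/9⌋ = $8,088; SL = ⌊$32,997/7⌋ = $4,713 → take DB $8,088. Book value $28,309.
Year 4: DB = ⌊$28,309 × 200%/9⌋ = $6,290; SL = ⌊$24,909/6⌋ = $4,151 → take DB $6,290. Book value $22,019.

$6,290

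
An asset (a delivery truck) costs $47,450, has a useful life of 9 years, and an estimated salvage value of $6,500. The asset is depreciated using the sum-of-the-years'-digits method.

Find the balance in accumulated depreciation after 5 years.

$31,850

Depreciable base = $47,450 − $6,500 = $40,950.
Sum of the years' digits = 9+8+7+6+5+4+3+2+1 = 45.
Year 1: $40,950 × 9/45 = $8,190. Book value $39,260.
Year 2: $40,950 × 8/45 = $7,280. Book value $31,980.
Year 3: $40,950 × 7/45 = $6,370. Book value $25,610.
Year 4: $40,950 × 6/45 = $5,460. Book value $20,150.
Year 5: $40,950 × 5/45 = $4,550. Book value $15,600.
Accumulated through year 5 = $47,450 − $15,600 = $31,850.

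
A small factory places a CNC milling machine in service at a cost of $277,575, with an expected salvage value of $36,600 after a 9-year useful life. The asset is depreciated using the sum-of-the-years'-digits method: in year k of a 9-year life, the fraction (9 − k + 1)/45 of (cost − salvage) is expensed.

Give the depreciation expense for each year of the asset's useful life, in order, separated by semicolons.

$48,195; $42,840; $37,485; $32,130; $26,775; $21,420; $16,065; $10,710; $5,355

Depreciable base = $277,575 − $36,600 = $240,975.
Sum of the years' digits = 9+8+7+6+5+4+3+2+1 = 45.
Year 1: $240,975 × 9/45 = $48,195. Book value $229,380.
Year 2: $240,975 × 8/45 = $42,840. Book value $186,540.
Year 3: $240,975 × 7/45 = $37,485. Book value $149,055.
Year 4: $240,975 × 6/45 = $32,130. Book value $116,925.
Year 5: $240,975 × 5/45 = $26,775. Book value $90,150.
Year 6: $240,975 × 4/45 = $21,420. Book value $68,730.
Year 7: $240,975 × 3/45 = $16,065. Book value $52,665.
Year 8: $240,975 × 2/45 = $10,710. Book value $41,955.
Year 9: $240,975 × 1/45 = $5,355. Book value $36,600.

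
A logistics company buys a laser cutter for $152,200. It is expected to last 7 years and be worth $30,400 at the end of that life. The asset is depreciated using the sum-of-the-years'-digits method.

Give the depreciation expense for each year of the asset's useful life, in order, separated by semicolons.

$30,450; $26,100; $21,750; $17,400; $13,050; $8,700; $4,350

Depreciable base = $152,200 − $30,400 = $121,800.
Sum of the years' digits = 7+6+5+4+3+2+1 = 28.
Year 1: $121,800 × 7/28 = $30,450. Book value $121,750.
Year 2: $121,800 × 6/28 = $26,100. Book value $95,650.
Year 3: $121,800 × 5/28 = $21,750. Book value $73,900.
Year 4: $121,800 × 4/28 = $17,400. Book value $56,500.
Year 5: $121,800 × 3/28 = $13,050. Book value $43,450.
Year 6: $121,800 × 2/28 = $8,700. Book value $34,750.
Year 7: $121,800 × 1/28 = $4,350. Book value $30,400.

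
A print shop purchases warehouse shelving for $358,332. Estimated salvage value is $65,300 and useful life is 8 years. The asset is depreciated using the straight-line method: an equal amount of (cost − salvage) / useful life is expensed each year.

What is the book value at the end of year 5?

$175,187

Depreciable base = $358,332 − $65,300 = $293,032.
Annual expense = $293,032 / 8 = $36,629.
End of year 1: book value $321,703.
End of year 2: book value $285,074.
End of year 3: book value $248,445.
End of year 4: book value $211,816.
End of year 5: book value $175,187.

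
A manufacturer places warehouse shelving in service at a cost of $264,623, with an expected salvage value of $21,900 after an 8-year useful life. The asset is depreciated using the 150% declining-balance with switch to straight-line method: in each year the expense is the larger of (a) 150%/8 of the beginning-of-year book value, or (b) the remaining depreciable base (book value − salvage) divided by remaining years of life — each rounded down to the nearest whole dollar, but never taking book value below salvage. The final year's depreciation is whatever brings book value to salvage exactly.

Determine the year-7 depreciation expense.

Depreciable base = $264,623 − $21,900 = $242,723.
Year 1: DB = ⌊$264,623 × 150%/8⌋ = $49,616; SL = ⌊$242,723/8⌋ = $30,340 → take DB $49,616. Book value $215,007.
Year 2: DB = ⌊$215,007 × 150%/8⌋ = $40,313; SL = ⌊$193,107/7⌋ = $27,586 → take DB $40,313. Book value $174,694.
Year 3: DB = ⌊$174,694 × 150%/8⌋ = $32,755; SL = ⌊$152,794/6⌋ = $25,465 → take DB $32,755. Book value $141,939.
Year 4: DB = ⌊$141,939 × 150%/8⌋ = $26,613; SL = ⌊$120,039/5⌋ = $24,007 → take DB $26,613. Book value $115,326.
Year 5: DB = ⌊$115,326 × 150%/8⌋ = $21,623; SL = ⌊$93,426/4⌋ = $23,356 → take SL $23,356. Book value $91,970.
Year 6: DB = ⌊$91,970 × 150%/8⌋ = $17,244; SL = ⌊$70,070/3⌋ = $23,356 → take SL $23,356. Book value $68,614.
Year 7: DB = ⌊$68,614 × 150%/8⌋ = $12,865; SL = ⌊$46,714/2⌋ = $23,357 → take SL $23,357. Book value $45,257.

$23,357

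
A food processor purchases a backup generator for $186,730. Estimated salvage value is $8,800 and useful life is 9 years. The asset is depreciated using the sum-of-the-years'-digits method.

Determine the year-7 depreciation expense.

$11,862

Depreciable base = $186,730 − $8,800 = $177,930.
Sum of the years' digits = 9+8+7+6+5+4+3+2+1 = 45.
Year 1: $177,930 × 9/45 = $35,586. Book value $151,144.
Year 2: $177,930 × 8/45 = $31,632. Book value $119,512.
Year 3: $177,930 × 7/45 = $27,678. Book value $91,834.
Year 4: $177,930 × 6/45 = $23,724. Book value $68,110.
Year 5: $177,930 × 5/45 = $19,770. Book value $48,340.
Year 6: $177,930 × 4/45 = $15,816. Book value $32,524.
Year 7: $177,930 × 3/45 = $11,862. Book value $20,662.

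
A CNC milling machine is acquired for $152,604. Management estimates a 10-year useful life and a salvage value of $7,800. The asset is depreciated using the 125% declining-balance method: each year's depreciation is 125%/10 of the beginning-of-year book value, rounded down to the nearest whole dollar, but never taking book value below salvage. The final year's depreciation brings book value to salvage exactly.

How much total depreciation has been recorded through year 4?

$63,149

Depreciable base = $152,604 − $7,800 = $144,804.
Year 1: ⌊$152,604 × 125%/10⌋ = $19,075. Book value $133,529.
Year 2: ⌊$133,529 × 125%/10⌋ = $16,691. Book value $116,838.
Year 3: ⌊$116,838 × 125%/10⌋ = $14,604. Book value $102,234.
Year 4: ⌊$102,234 × 125%/10⌋ = $12,779. Book value $89,455.
Accumulated through year 4 = $152,604 − $89,455 = $63,149.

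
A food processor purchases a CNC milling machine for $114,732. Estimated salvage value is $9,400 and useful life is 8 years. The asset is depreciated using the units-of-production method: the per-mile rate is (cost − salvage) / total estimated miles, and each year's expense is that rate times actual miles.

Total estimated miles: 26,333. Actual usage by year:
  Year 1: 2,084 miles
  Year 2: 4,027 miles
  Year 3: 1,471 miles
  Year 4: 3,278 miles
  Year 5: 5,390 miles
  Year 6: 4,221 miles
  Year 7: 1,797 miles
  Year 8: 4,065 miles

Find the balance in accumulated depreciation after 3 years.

Depreciable base = $114,732 − $9,400 = $105,332.
Rate = $105,332 / 26,333 miles = $4 per mile.
Year 1: 2,084 × $4 = $8,336. Book value $106,396.
Year 2: 4,027 × $4 = $16,108. Book value $90,288.
Year 3: 1,471 × $4 = $5,884. Book value $84,404.
Accumulated through year 3 = $114,732 − $84,404 = $30,328.

$30,328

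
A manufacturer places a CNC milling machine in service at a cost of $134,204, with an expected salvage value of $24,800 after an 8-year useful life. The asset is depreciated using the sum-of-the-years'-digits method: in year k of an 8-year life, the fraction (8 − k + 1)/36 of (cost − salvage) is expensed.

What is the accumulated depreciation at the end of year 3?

Depreciable base = $134,204 − $24,800 = $109,404.
Sum of the years' digits = 8+7+6+5+4+3+2+1 = 36.
Year 1: $109,404 × 8/36 = $24,312. Book value $109,892.
Year 2: $109,404 × 7/36 = $21,273. Book value $88,619.
Year 3: $109,404 × 6/36 = $18,234. Book value $70,385.
Accumulated through year 3 = $134,204 − $70,385 = $63,819.

$63,819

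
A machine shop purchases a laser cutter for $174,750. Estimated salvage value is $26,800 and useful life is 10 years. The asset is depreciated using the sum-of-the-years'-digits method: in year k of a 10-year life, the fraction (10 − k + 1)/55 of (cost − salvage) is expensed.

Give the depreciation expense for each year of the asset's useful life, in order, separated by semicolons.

Depreciable base = $174,750 − $26,800 = $147,950.
Sum of the years' digits = 10+9+8+7+6+5+4+3+2+1 = 55.
Year 1: $147,950 × 10/55 = $26,900. Book value $147,850.
Year 2: $147,950 × 9/55 = $24,210. Book value $123,640.
Year 3: $147,950 × 8/55 = $21,520. Book value $102,120.
Year 4: $147,950 × 7/55 = $18,830. Book value $83,290.
Year 5: $147,950 × 6/55 = $16,140. Book value $67,150.
Year 6: $147,950 × 5/55 = $13,450. Book value $53,700.
Year 7: $147,950 × 4/55 = $10,760. Book value $42,940.
Year 8: $147,950 × 3/55 = $8,070. Book value $34,870.
Year 9: $147,950 × 2/55 = $5,380. Book value $29,490.
Year 10: $147,950 × 1/55 = $2,690. Book value $26,800.

$26,900; $24,210; $21,520; $18,830; $16,140; $13,450; $10,760; $8,070; $5,380; $2,690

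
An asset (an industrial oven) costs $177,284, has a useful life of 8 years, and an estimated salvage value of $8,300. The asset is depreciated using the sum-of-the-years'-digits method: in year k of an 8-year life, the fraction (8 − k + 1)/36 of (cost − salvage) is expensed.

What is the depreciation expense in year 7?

Depreciable base = $177,284 − $8,300 = $168,984.
Sum of the years' digits = 8+7+6+5+4+3+2+1 = 36.
Year 1: $168,984 × 8/36 = $37,552. Book value $139,732.
Year 2: $168,984 × 7/36 = $32,858. Book value $106,874.
Year 3: $168,984 × 6/36 = $28,164. Book value $78,710.
Year 4: $168,984 × 5/36 = $23,470. Book value $55,240.
Year 5: $168,984 × 4/36 = $18,776. Book value $36,464.
Year 6: $168,984 × 3/36 = $14,082. Book value $22,382.
Year 7: $168,984 × 2/36 = $9,388. Book value $12,994.

$9,388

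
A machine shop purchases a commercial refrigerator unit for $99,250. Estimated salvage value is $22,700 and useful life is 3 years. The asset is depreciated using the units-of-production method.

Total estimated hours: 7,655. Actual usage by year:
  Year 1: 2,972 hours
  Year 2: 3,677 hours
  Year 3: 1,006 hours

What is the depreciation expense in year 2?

Depreciable base = $99,250 − $22,700 = $76,550.
Rate = $76,550 / 7,655 hours = $10 per hour.
Year 1: 2,972 × $10 = $29,720. Book value $69,530.
Year 2: 3,677 × $10 = $36,770. Book value $32,760.

$36,770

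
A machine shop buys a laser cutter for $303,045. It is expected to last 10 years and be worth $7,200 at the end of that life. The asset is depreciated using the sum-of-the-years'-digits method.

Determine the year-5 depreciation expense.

$32,274

Depreciable base = $303,045 − $7,200 = $295,845.
Sum of the years' digits = 10+9+8+7+6+5+4+3+2+1 = 55.
Year 1: $295,845 × 10/55 = $53,790. Book value $249,255.
Year 2: $295,845 × 9/55 = $48,411. Book value $200,844.
Year 3: $295,845 × 8/55 = $43,032. Book value $157,812.
Year 4: $295,845 × 7/55 = $37,653. Book value $120,159.
Year 5: $295,845 × 6/55 = $32,274. Book value $87,885.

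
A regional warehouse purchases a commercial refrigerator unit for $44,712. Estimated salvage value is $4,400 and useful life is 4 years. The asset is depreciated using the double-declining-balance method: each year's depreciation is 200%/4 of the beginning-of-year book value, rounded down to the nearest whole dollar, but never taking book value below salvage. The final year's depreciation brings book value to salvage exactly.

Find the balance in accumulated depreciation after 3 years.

Depreciable base = $44,712 − $4,400 = $40,312.
Year 1: ⌊$44,712 × 200%/4⌋ = $22,356. Book value $22,356.
Year 2: ⌊$22,356 × 200%/4⌋ = $11,178. Book value $11,178.
Year 3: ⌊$11,178 × 200%/4⌋ = $5,589. Book value $5,589.
Accumulated through year 3 = $44,712 − $5,589 = $39,123.

$39,123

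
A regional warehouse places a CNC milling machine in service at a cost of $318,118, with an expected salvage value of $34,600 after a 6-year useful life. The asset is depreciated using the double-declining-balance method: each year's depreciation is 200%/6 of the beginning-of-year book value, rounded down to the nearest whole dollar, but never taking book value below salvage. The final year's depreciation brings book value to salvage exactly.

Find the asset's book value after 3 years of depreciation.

Depreciable base = $318,118 − $34,600 = $283,518.
Year 1: ⌊$318,118 × 200%/6⌋ = $106,039. Book value $212,079.
Year 2: ⌊$212,079 × 200%/6⌋ = $70,693. Book value $141,386.
Year 3: ⌊$141,386 × 200%/6⌋ = $47,128. Book value $94,258.

$94,258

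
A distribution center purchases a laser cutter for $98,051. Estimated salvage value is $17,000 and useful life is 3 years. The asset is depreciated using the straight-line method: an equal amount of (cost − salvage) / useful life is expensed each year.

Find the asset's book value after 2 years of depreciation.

Depreciable base = $98,051 − $17,000 = $81,051.
Annual expense = $81,051 / 3 = $27,017.
End of year 1: book value $71,034.
End of year 2: book value $44,017.

$44,017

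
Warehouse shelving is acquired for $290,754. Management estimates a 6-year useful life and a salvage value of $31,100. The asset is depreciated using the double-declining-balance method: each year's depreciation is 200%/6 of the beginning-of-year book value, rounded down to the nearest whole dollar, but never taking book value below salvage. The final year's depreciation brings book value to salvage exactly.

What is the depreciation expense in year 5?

Depreciable base = $290,754 − $31,100 = $259,654.
Year 1: ⌊$290,754 × 200%/6⌋ = $96,918. Book value $193,836.
Year 2: ⌊$193,836 × 200%/6⌋ = $64,612. Book value $129,224.
Year 3: ⌊$129,224 × 200%/6⌋ = $43,074. Book value $86,150.
Year 4: ⌊$86,150 × 200%/6⌋ = $28,716. Book value $57,434.
Year 5: ⌊$57,434 × 200%/6⌋ = $19,144. Book value $38,290.

$19,144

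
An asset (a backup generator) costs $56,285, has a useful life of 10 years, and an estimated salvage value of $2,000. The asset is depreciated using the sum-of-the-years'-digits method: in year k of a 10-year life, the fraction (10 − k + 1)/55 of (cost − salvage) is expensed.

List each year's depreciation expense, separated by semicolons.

$9,870; $8,883; $7,896; $6,909; $5,922; $4,935; $3,948; $2,961; $1,974; $987

Depreciable base = $56,285 − $2,000 = $54,285.
Sum of the years' digits = 10+9+8+7+6+5+4+3+2+1 = 55.
Year 1: $54,285 × 10/55 = $9,870. Book value $46,415.
Year 2: $54,285 × 9/55 = $8,883. Book value $37,532.
Year 3: $54,285 × 8/55 = $7,896. Book value $29,636.
Year 4: $54,285 × 7/55 = $6,909. Book value $22,727.
Year 5: $54,285 × 6/55 = $5,922. Book value $16,805.
Year 6: $54,285 × 5/55 = $4,935. Book value $11,870.
Year 7: $54,285 × 4/55 = $3,948. Book value $7,922.
Year 8: $54,285 × 3/55 = $2,961. Book value $4,961.
Year 9: $54,285 × 2/55 = $1,974. Book value $2,987.
Year 10: $54,285 × 1/55 = $987. Book value $2,000.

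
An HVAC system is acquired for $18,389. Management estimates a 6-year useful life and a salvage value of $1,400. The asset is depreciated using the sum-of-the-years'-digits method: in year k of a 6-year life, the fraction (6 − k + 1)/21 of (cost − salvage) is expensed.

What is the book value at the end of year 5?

$2,209

Depreciable base = $18,389 − $1,400 = $16,989.
Sum of the years' digits = 6+5+4+3+2+1 = 21.
Year 1: $16,989 × 6/21 = $4,854. Book value $13,535.
Year 2: $16,989 × 5/21 = $4,045. Book value $9,490.
Year 3: $16,989 × 4/21 = $3,236. Book value $6,254.
Year 4: $16,989 × 3/21 = $2,427. Book value $3,827.
Year 5: $16,989 × 2/21 = $1,618. Book value $2,209.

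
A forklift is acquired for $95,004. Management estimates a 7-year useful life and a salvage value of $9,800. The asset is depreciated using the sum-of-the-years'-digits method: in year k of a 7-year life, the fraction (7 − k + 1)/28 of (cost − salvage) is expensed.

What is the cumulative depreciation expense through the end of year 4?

Depreciable base = $95,004 − $9,800 = $85,204.
Sum of the years' digits = 7+6+5+4+3+2+1 = 28.
Year 1: $85,204 × 7/28 = $21,301. Book value $73,703.
Year 2: $85,204 × 6/28 = $18,258. Book value $55,445.
Year 3: $85,204 × 5/28 = $15,215. Book value $40,230.
Year 4: $85,204 × 4/28 = $12,172. Book value $28,058.
Accumulated through year 4 = $95,004 − $28,058 = $66,946.

$66,946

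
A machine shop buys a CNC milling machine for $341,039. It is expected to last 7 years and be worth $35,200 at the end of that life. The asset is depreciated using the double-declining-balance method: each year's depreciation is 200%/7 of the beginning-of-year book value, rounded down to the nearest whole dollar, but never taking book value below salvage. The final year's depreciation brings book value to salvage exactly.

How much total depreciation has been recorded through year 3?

$216,753

Depreciable base = $341,039 − $35,200 = $305,839.
Year 1: ⌊$341,039 × 200%/7⌋ = $97,439. Book value $243,600.
Year 2: ⌊$243,600 × 200%/7⌋ = $69,600. Book value $174,000.
Year 3: ⌊$174,000 × 200%/7⌋ = $49,714. Book value $124,286.
Accumulated through year 3 = $341,039 − $124,286 = $216,753.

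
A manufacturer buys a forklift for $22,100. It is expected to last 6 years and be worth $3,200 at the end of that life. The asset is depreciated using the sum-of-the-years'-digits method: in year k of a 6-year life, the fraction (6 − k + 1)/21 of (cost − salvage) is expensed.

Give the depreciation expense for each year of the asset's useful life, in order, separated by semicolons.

Depreciable base = $22,100 − $3,200 = $18,900.
Sum of the years' digits = 6+5+4+3+2+1 = 21.
Year 1: $18,900 × 6/21 = $5,400. Book value $16,700.
Year 2: $18,900 × 5/21 = $4,500. Book value $12,200.
Year 3: $18,900 × 4/21 = $3,600. Book value $8,600.
Year 4: $18,900 × 3/21 = $2,700. Book value $5,900.
Year 5: $18,900 × 2/21 = $1,800. Book value $4,100.
Year 6: $18,900 × 1/21 = $900. Book value $3,200.

$5,400; $4,500; $3,600; $2,700; $1,800; $900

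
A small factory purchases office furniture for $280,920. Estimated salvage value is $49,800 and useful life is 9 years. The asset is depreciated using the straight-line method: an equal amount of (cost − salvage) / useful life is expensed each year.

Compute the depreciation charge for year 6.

Depreciable base = $280,920 − $49,800 = $231,120.
Annual expense = $231,120 / 9 = $25,680.

$25,680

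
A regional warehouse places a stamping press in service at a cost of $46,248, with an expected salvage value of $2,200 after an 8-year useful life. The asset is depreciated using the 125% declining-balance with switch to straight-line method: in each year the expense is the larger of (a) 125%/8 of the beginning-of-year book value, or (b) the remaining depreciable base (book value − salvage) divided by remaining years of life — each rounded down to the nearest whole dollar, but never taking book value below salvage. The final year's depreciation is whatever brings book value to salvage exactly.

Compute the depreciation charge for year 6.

Depreciable base = $46,248 − $2,200 = $44,048.
Year 1: DB = ⌊$46,248 × 125%/8⌋ = $7,226; SL = ⌊$44,048/8⌋ = $5,506 → take DB $7,226. Book value $39,022.
Year 2: DB = ⌊$39,022 × 125%/8⌋ = $6,097; SL = ⌊$36,822/7⌋ = $5,260 → take DB $6,097. Book value $32,925.
Year 3: DB = ⌊$32,925 × 125%/8⌋ = $5,144; SL = ⌊$30,725/6⌋ = $5,120 → take DB $5,144. Book value $27,781.
Year 4: DB = ⌊$27,781 × 125%/8⌋ = $4,340; SL = ⌊$25,581/5⌋ = $5,116 → take SL $5,116. Book value $22,665.
Year 5: DB = ⌊$22,665 × 125%/8⌋ = $3,541; SL = ⌊$20,465/4⌋ = $5,116 → take SL $5,116. Book value $17,549.
Year 6: DB = ⌊$17,549 × 125%/8⌋ = $2,742; SL = ⌊$15,349/3⌋ = $5,116 → take SL $5,116. Book value $12,433.

$5,116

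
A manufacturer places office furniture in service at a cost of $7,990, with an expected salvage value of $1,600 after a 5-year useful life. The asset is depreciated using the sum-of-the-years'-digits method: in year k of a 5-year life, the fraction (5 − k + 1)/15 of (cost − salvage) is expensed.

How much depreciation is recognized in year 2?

Depreciable base = $7,990 − $1,600 = $6,390.
Sum of the years' digits = 5+4+3+2+1 = 15.
Year 1: $6,390 × 5/15 = $2,130. Book value $5,860.
Year 2: $6,390 × 4/15 = $1,704. Book value $4,156.

$1,704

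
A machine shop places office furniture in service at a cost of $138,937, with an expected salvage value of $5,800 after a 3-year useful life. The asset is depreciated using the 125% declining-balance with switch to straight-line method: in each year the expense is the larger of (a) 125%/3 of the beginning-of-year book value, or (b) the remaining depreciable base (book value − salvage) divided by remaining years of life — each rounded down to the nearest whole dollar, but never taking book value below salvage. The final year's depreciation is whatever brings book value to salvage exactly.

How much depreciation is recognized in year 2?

Depreciable base = $138,937 − $5,800 = $133,137.
Year 1: DB = ⌊$138,937 × 125%/3⌋ = $57,890; SL = ⌊$133,137/3⌋ = $44,379 → take DB $57,890. Book value $81,047.
Year 2: DB = ⌊$81,047 × 125%/3⌋ = $33,769; SL = ⌊$75,247/2⌋ = $37,623 → take SL $37,623. Book value $43,424.

$37,623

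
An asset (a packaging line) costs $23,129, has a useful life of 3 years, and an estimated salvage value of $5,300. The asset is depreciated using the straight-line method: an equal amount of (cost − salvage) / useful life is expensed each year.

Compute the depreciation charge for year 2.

$5,943

Depreciable base = $23,129 − $5,300 = $17,829.
Annual expense = $17,829 / 3 = $5,943.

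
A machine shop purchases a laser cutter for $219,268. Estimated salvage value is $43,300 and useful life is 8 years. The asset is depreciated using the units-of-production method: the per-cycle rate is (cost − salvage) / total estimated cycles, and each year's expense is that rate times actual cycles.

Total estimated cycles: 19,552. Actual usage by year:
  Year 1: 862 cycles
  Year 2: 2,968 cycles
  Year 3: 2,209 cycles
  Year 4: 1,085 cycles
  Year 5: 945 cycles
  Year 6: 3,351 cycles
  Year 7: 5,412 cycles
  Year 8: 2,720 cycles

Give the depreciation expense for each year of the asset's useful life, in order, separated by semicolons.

Depreciable base = $219,268 − $43,300 = $175,968.
Rate = $175,968 / 19,552 cycles = $9 per cycle.
Year 1: 862 × $9 = $7,758. Book value $211,510.
Year 2: 2,968 × $9 = $26,712. Book value $184,798.
Year 3: 2,209 × $9 = $19,881. Book value $164,917.
Year 4: 1,085 × $9 = $9,765. Book value $155,152.
Year 5: 945 × $9 = $8,505. Book value $146,647.
Year 6: 3,351 × $9 = $30,159. Book value $116,488.
Year 7: 5,412 × $9 = $48,708. Book value $67,780.
Year 8: 2,720 × $9 = $24,480. Book value $43,300.

$7,758; $26,712; $19,881; $9,765; $8,505; $30,159; $48,708; $24,480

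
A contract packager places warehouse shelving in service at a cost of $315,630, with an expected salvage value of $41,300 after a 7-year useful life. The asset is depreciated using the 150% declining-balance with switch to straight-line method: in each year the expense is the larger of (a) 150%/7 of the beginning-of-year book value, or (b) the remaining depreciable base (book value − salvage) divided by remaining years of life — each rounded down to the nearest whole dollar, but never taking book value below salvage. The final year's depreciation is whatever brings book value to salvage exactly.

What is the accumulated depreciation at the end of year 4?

$195,337

Depreciable base = $315,630 − $41,300 = $274,330.
Year 1: DB = ⌊$315,630 × 150%/7⌋ = $67,635; SL = ⌊$274,330/7⌋ = $39,190 → take DB $67,635. Book value $247,995.
Year 2: DB = ⌊$247,995 × 150%/7⌋ = $53,141; SL = ⌊$206,695/6⌋ = $34,449 → take DB $53,141. Book value $194,854.
Year 3: DB = ⌊$194,854 × 150%/7⌋ = $41,754; SL = ⌊$153,554/5⌋ = $30,710 → take DB $41,754. Book value $153,100.
Year 4: DB = ⌊$153,100 × 150%/7⌋ = $32,807; SL = ⌊$111,800/4⌋ = $27,950 → take DB $32,807. Book value $120,293.
Accumulated through year 4 = $315,630 − $120,293 = $195,337.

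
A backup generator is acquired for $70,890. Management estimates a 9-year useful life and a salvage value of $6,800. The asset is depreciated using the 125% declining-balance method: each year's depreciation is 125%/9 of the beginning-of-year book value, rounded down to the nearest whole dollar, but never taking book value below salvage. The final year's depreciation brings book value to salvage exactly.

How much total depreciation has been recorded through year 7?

Depreciable base = $70,890 − $6,800 = $64,090.
Year 1: ⌊$70,890 × 125%/9⌋ = $9,845. Book value $61,045.
Year 2: ⌊$61,045 × 125%/9⌋ = $8,478. Book value $52,567.
Year 3: ⌊$52,567 × 125%/9⌋ = $7,300. Book value $45,267.
Year 4: ⌊$45,267 × 125%/9⌋ = $6,287. Book value $38,980.
Year 5: ⌊$38,980 × 125%/9⌋ = $5,413. Book value $33,567.
Year 6: ⌊$33,567 × 125%/9⌋ = $4,662. Book value $28,905.
Year 7: ⌊$28,905 × 125%/9⌋ = $4,014. Book value $24,891.
Accumulated through year 7 = $70,890 − $24,891 = $45,999.

$45,999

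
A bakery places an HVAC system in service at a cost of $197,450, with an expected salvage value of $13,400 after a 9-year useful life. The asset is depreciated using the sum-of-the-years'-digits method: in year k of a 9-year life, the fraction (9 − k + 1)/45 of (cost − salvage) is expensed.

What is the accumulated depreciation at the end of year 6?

Depreciable base = $197,450 − $13,400 = $184,050.
Sum of the years' digits = 9+8+7+6+5+4+3+2+1 = 45.
Year 1: $184,050 × 9/45 = $36,810. Book value $160,640.
Year 2: $184,050 × 8/45 = $32,720. Book value $127,920.
Year 3: $184,050 × 7/45 = $28,630. Book value $99,290.
Year 4: $184,050 × 6/45 = $24,540. Book value $74,750.
Year 5: $184,050 × 5/45 = $20,450. Book value $54,300.
Year 6: $184,050 × 4/45 = $16,360. Book value $37,940.
Accumulated through year 6 = $197,450 − $37,940 = $159,510.

$159,510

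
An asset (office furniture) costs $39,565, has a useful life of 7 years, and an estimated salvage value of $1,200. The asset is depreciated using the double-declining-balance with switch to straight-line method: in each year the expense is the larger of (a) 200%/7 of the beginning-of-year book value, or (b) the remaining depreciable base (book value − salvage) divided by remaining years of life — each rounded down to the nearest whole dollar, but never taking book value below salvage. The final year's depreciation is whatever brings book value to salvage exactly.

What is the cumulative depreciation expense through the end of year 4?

$29,265

Depreciable base = $39,565 − $1,200 = $38,365.
Year 1: DB = ⌊$39,565 × 200%/7⌋ = $11,304; SL = ⌊$38,365/7⌋ = $5,480 → take DB $11,304. Book value $28,261.
Year 2: DB = ⌊$28,261 × 200%/7⌋ = $8,074; SL = ⌊$27,061/6⌋ = $4,510 → take DB $8,074. Book value $20,187.
Year 3: DB = ⌊$20,187 × 200%/7⌋ = $5,767; SL = ⌊$18,987/5⌋ = $3,797 → take DB $5,767. Book value $14,420.
Year 4: DB = ⌊$14,420 × 200%/7⌋ = $4,120; SL = ⌊$13,220/4⌋ = $3,305 → take DB $4,120. Book value $10,300.
Accumulated through year 4 = $39,565 − $10,300 = $29,265.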